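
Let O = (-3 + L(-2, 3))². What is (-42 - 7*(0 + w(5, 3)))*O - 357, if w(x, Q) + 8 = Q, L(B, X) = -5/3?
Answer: -4585/9 ≈ -509.44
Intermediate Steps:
L(B, X) = -5/3 (L(B, X) = -5*⅓ = -5/3)
w(x, Q) = -8 + Q
O = 196/9 (O = (-3 - 5/3)² = (-14/3)² = 196/9 ≈ 21.778)
(-42 - 7*(0 + w(5, 3)))*O - 357 = (-42 - 7*(0 + (-8 + 3)))*(196/9) - 357 = (-42 - 7*(0 - 5))*(196/9) - 357 = (-42 - 7*(-5))*(196/9) - 357 = (-42 - 1*(-35))*(196/9) - 357 = (-42 + 35)*(196/9) - 357 = -7*196/9 - 357 = -1372/9 - 357 = -4585/9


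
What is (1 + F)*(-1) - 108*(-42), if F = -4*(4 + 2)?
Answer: 4559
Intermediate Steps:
F = -24 (F = -4*6 = -24)
(1 + F)*(-1) - 108*(-42) = (1 - 24)*(-1) - 108*(-42) = -23*(-1) + 4536 = 23 + 4536 = 4559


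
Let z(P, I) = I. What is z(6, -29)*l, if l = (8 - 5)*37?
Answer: -3219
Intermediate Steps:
l = 111 (l = 3*37 = 111)
z(6, -29)*l = -29*111 = -3219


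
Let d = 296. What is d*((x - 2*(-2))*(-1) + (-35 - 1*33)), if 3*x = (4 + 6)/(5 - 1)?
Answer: -64676/3 ≈ -21559.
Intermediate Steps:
x = ⅚ (x = ((4 + 6)/(5 - 1))/3 = (10/4)/3 = (10*(¼))/3 = (⅓)*(5/2) = ⅚ ≈ 0.83333)
d*((x - 2*(-2))*(-1) + (-35 - 1*33)) = 296*((⅚ - 2*(-2))*(-1) + (-35 - 1*33)) = 296*((⅚ + 4)*(-1) + (-35 - 33)) = 296*((29/6)*(-1) - 68) = 296*(-29/6 - 68) = 296*(-437/6) = -64676/3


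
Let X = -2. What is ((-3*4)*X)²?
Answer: 576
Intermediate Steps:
((-3*4)*X)² = (-3*4*(-2))² = (-12*(-2))² = 24² = 576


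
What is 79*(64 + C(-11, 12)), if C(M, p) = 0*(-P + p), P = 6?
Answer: 5056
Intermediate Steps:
C(M, p) = 0 (C(M, p) = 0*(-1*6 + p) = 0*(-6 + p) = 0)
79*(64 + C(-11, 12)) = 79*(64 + 0) = 79*64 = 5056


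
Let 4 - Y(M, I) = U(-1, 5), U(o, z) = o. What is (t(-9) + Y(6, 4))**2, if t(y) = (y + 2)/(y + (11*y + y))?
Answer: 350464/13689 ≈ 25.602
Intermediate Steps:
Y(M, I) = 5 (Y(M, I) = 4 - 1*(-1) = 4 + 1 = 5)
t(y) = (2 + y)/(13*y) (t(y) = (2 + y)/(y + 12*y) = (2 + y)/((13*y)) = (2 + y)*(1/(13*y)) = (2 + y)/(13*y))
(t(-9) + Y(6, 4))**2 = ((1/13)*(2 - 9)/(-9) + 5)**2 = ((1/13)*(-1/9)*(-7) + 5)**2 = (7/117 + 5)**2 = (592/117)**2 = 350464/13689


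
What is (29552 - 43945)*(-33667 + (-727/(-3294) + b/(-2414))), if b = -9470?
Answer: 1926340937423851/3975858 ≈ 4.8451e+8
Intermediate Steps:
(29552 - 43945)*(-33667 + (-727/(-3294) + b/(-2414))) = (29552 - 43945)*(-33667 + (-727/(-3294) - 9470/(-2414))) = -14393*(-33667 + (-727*(-1/3294) - 9470*(-1/2414))) = -14393*(-33667 + (727/3294 + 4735/1207)) = -14393*(-33667 + 16474579/3975858) = -14393*(-133838736707/3975858) = 1926340937423851/3975858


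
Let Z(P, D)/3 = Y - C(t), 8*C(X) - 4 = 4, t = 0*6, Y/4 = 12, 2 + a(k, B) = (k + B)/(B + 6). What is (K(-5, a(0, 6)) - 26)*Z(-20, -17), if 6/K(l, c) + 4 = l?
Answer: -3760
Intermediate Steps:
a(k, B) = -2 + (B + k)/(6 + B) (a(k, B) = -2 + (k + B)/(B + 6) = -2 + (B + k)/(6 + B))
K(l, c) = 6/(-4 + l)
Y = 48 (Y = 4*12 = 48)
t = 0
C(X) = 1 (C(X) = 1/2 + (1/8)*4 = 1/2 + 1/2 = 1)
Z(P, D) = 141 (Z(P, D) = 3*(48 - 1*1) = 3*(48 - 1) = 3*47 = 141)
(K(-5, a(0, 6)) - 26)*Z(-20, -17) = (6/(-4 - 5) - 26)*141 = (6/(-9) - 26)*141 = (6*(-1/9) - 26)*141 = (-2/3 - 26)*141 = -80/3*141 = -3760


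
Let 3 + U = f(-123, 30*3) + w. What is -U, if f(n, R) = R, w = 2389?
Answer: -2476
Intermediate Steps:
U = 2476 (U = -3 + (30*3 + 2389) = -3 + (90 + 2389) = -3 + 2479 = 2476)
-U = -1*2476 = -2476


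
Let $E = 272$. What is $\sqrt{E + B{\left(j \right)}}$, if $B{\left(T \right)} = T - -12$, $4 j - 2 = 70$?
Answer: $\sqrt{302} \approx 17.378$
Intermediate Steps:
$j = 18$ ($j = \frac{1}{2} + \frac{1}{4} \cdot 70 = \frac{1}{2} + \frac{35}{2} = 18$)
$B{\left(T \right)} = 12 + T$ ($B{\left(T \right)} = T + 12 = 12 + T$)
$\sqrt{E + B{\left(j \right)}} = \sqrt{272 + \left(12 + 18\right)} = \sqrt{272 + 30} = \sqrt{302}$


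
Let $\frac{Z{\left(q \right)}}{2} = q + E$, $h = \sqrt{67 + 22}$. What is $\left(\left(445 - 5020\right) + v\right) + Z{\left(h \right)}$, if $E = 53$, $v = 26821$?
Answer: $22352 + 2 \sqrt{89} \approx 22371.0$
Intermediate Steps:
$h = \sqrt{89} \approx 9.434$
$Z{\left(q \right)} = 106 + 2 q$ ($Z{\left(q \right)} = 2 \left(q + 53\right) = 2 \left(53 + q\right) = 106 + 2 q$)
$\left(\left(445 - 5020\right) + v\right) + Z{\left(h \right)} = \left(\left(445 - 5020\right) + 26821\right) + \left(106 + 2 \sqrt{89}\right) = \left(-4575 + 26821\right) + \left(106 + 2 \sqrt{89}\right) = 22246 + \left(106 + 2 \sqrt{89}\right) = 22352 + 2 \sqrt{89}$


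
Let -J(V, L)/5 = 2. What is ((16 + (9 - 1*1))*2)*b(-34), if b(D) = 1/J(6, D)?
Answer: -24/5 ≈ -4.8000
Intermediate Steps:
J(V, L) = -10 (J(V, L) = -5*2 = -10)
b(D) = -⅒ (b(D) = 1/(-10) = -⅒)
((16 + (9 - 1*1))*2)*b(-34) = ((16 + (9 - 1*1))*2)*(-⅒) = ((16 + (9 - 1))*2)*(-⅒) = ((16 + 8)*2)*(-⅒) = (24*2)*(-⅒) = 48*(-⅒) = -24/5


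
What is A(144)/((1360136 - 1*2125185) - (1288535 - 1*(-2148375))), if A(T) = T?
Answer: -48/1400653 ≈ -3.4270e-5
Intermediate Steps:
A(144)/((1360136 - 1*2125185) - (1288535 - 1*(-2148375))) = 144/((1360136 - 1*2125185) - (1288535 - 1*(-2148375))) = 144/((1360136 - 2125185) - (1288535 + 2148375)) = 144/(-765049 - 1*3436910) = 144/(-765049 - 3436910) = 144/(-4201959) = 144*(-1/4201959) = -48/1400653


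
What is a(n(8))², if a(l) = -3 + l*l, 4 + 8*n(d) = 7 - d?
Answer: 27889/4096 ≈ 6.8088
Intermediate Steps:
n(d) = 3/8 - d/8 (n(d) = -½ + (7 - d)/8 = -½ + (7/8 - d/8) = 3/8 - d/8)
a(l) = -3 + l²
a(n(8))² = (-3 + (3/8 - ⅛*8)²)² = (-3 + (3/8 - 1)²)² = (-3 + (-5/8)²)² = (-3 + 25/64)² = (-167/64)² = 27889/4096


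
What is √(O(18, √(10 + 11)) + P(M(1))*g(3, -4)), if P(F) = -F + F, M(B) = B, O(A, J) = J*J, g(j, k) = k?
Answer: √21 ≈ 4.5826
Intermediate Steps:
O(A, J) = J²
P(F) = 0
√(O(18, √(10 + 11)) + P(M(1))*g(3, -4)) = √((√(10 + 11))² + 0*(-4)) = √((√21)² + 0) = √(21 + 0) = √21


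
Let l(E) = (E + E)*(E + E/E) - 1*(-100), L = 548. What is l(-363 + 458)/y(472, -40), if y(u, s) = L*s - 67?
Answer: -2620/3141 ≈ -0.83413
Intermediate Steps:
y(u, s) = -67 + 548*s (y(u, s) = 548*s - 67 = -67 + 548*s)
l(E) = 100 + 2*E*(1 + E) (l(E) = (2*E)*(E + 1) + 100 = (2*E)*(1 + E) + 100 = 2*E*(1 + E) + 100 = 100 + 2*E*(1 + E))
l(-363 + 458)/y(472, -40) = (100 + 2*(-363 + 458) + 2*(-363 + 458)²)/(-67 + 548*(-40)) = (100 + 2*95 + 2*95²)/(-67 - 21920) = (100 + 190 + 2*9025)/(-21987) = (100 + 190 + 18050)*(-1/21987) = 18340*(-1/21987) = -2620/3141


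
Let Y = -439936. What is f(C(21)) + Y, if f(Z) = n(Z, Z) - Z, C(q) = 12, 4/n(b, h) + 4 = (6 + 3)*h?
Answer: -11438647/26 ≈ -4.3995e+5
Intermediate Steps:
n(b, h) = 4/(-4 + 9*h) (n(b, h) = 4/(-4 + (6 + 3)*h) = 4/(-4 + 9*h))
f(Z) = -Z + 4/(-4 + 9*Z) (f(Z) = 4/(-4 + 9*Z) - Z = -Z + 4/(-4 + 9*Z))
f(C(21)) + Y = (-1*12 + 4/(-4 + 9*12)) - 439936 = (-12 + 4/(-4 + 108)) - 439936 = (-12 + 4/104) - 439936 = (-12 + 4*(1/104)) - 439936 = (-12 + 1/26) - 439936 = -311/26 - 439936 = -11438647/26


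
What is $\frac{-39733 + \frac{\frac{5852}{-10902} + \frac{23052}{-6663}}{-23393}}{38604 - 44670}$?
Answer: $\frac{11252836708030169}{1717960077628398} \approx 6.5501$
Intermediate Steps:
$\frac{-39733 + \frac{\frac{5852}{-10902} + \frac{23052}{-6663}}{-23393}}{38604 - 44670} = \frac{-39733 + \left(5852 \left(- \frac{1}{10902}\right) + 23052 \left(- \frac{1}{6663}\right)\right) \left(- \frac{1}{23393}\right)}{-6066} = \left(-39733 + \left(- \frac{2926}{5451} - \frac{7684}{2221}\right) \left(- \frac{1}{23393}\right)\right) \left(- \frac{1}{6066}\right) = \left(-39733 - - \frac{48384130}{283211354703}\right) \left(- \frac{1}{6066}\right) = \left(-39733 + \frac{48384130}{283211354703}\right) \left(- \frac{1}{6066}\right) = \left(- \frac{11252836708030169}{283211354703}\right) \left(- \frac{1}{6066}\right) = \frac{11252836708030169}{1717960077628398}$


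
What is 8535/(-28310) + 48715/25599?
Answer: 232126837/144941538 ≈ 1.6015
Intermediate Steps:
8535/(-28310) + 48715/25599 = 8535*(-1/28310) + 48715*(1/25599) = -1707/5662 + 48715/25599 = 232126837/144941538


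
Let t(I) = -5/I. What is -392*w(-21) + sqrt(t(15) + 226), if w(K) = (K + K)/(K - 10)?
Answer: -16464/31 + sqrt(2031)/3 ≈ -516.07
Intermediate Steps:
w(K) = 2*K/(-10 + K) (w(K) = (2*K)/(-10 + K) = 2*K/(-10 + K))
-392*w(-21) + sqrt(t(15) + 226) = -784*(-21)/(-10 - 21) + sqrt(-5/15 + 226) = -784*(-21)/(-31) + sqrt(-5*1/15 + 226) = -784*(-21)*(-1)/31 + sqrt(-1/3 + 226) = -392*42/31 + sqrt(677/3) = -16464/31 + sqrt(2031)/3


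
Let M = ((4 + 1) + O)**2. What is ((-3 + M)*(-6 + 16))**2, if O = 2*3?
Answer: 1392400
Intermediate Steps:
O = 6
M = 121 (M = ((4 + 1) + 6)**2 = (5 + 6)**2 = 11**2 = 121)
((-3 + M)*(-6 + 16))**2 = ((-3 + 121)*(-6 + 16))**2 = (118*10)**2 = 1180**2 = 1392400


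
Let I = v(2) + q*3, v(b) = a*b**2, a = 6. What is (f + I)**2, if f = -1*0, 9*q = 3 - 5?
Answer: 4900/9 ≈ 544.44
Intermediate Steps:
v(b) = 6*b**2
q = -2/9 (q = (3 - 5)/9 = (1/9)*(-2) = -2/9 ≈ -0.22222)
f = 0
I = 70/3 (I = 6*2**2 - 2/9*3 = 6*4 - 2/3 = 24 - 2/3 = 70/3 ≈ 23.333)
(f + I)**2 = (0 + 70/3)**2 = (70/3)**2 = 4900/9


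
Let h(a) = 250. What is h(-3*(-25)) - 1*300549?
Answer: -300299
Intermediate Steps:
h(-3*(-25)) - 1*300549 = 250 - 1*300549 = 250 - 300549 = -300299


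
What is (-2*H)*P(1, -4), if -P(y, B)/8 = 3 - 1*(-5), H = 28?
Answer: 3584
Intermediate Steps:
P(y, B) = -64 (P(y, B) = -8*(3 - 1*(-5)) = -8*(3 + 5) = -8*8 = -64)
(-2*H)*P(1, -4) = -2*28*(-64) = -56*(-64) = 3584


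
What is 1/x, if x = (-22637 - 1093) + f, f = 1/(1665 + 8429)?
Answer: -10094/239530619 ≈ -4.2141e-5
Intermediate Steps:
f = 1/10094 ≈ 9.9069e-5
x = -239530619/10094 (x = (-22637 - 1093) + 1/10094 = -23730 + 1/10094 = -239530619/10094 ≈ -23730.)
1/x = 1/(-239530619/10094) = -10094/239530619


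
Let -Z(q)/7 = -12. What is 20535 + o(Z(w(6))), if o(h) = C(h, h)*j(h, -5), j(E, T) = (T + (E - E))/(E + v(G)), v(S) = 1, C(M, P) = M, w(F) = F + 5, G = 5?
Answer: 349011/17 ≈ 20530.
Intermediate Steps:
w(F) = 5 + F
Z(q) = 84 (Z(q) = -7*(-12) = 84)
j(E, T) = T/(1 + E) (j(E, T) = (T + (E - E))/(E + 1) = (T + 0)/(1 + E) = T/(1 + E))
o(h) = -5*h/(1 + h) (o(h) = h*(-5/(1 + h)) = -5*h/(1 + h))
20535 + o(Z(w(6))) = 20535 - 5*84/(1 + 84) = 20535 - 5*84/85 = 20535 - 5*84*1/85 = 20535 - 84/17 = 349011/17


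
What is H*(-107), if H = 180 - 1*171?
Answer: -963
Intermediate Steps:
H = 9 (H = 180 - 171 = 9)
H*(-107) = 9*(-107) = -963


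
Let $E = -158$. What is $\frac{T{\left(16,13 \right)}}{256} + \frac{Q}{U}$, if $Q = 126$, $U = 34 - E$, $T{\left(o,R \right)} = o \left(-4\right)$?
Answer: $\frac{13}{32} \approx 0.40625$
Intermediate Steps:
$T{\left(o,R \right)} = - 4 o$
$U = 192$ ($U = 34 - -158 = 34 + 158 = 192$)
$\frac{T{\left(16,13 \right)}}{256} + \frac{Q}{U} = \frac{\left(-4\right) 16}{256} + \frac{126}{192} = \left(-64\right) \frac{1}{256} + 126 \cdot \frac{1}{192} = - \frac{1}{4} + \frac{21}{32} = \frac{13}{32}$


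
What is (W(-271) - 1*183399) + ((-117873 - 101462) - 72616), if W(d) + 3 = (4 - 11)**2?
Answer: -475304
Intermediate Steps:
W(d) = 46 (W(d) = -3 + (4 - 11)**2 = -3 + (-7)**2 = -3 + 49 = 46)
(W(-271) - 1*183399) + ((-117873 - 101462) - 72616) = (46 - 1*183399) + ((-117873 - 101462) - 72616) = (46 - 183399) + (-219335 - 72616) = -183353 - 291951 = -475304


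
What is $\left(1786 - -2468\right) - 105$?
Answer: $4149$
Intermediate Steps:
$\left(1786 - -2468\right) - 105 = \left(1786 + 2468\right) - 105 = 4254 - 105 = 4149$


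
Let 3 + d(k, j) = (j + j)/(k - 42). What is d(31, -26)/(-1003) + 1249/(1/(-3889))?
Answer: -53591263932/11033 ≈ -4.8574e+6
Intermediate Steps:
d(k, j) = -3 + 2*j/(-42 + k) (d(k, j) = -3 + (j + j)/(k - 42) = -3 + (2*j)/(-42 + k) = -3 + 2*j/(-42 + k))
d(31, -26)/(-1003) + 1249/(1/(-3889)) = ((126 - 3*31 + 2*(-26))/(-42 + 31))/(-1003) + 1249/(1/(-3889)) = ((126 - 93 - 52)/(-11))*(-1/1003) + 1249/(-1/3889) = -1/11*(-19)*(-1/1003) + 1249*(-3889) = (19/11)*(-1/1003) - 4857361 = -19/11033 - 4857361 = -53591263932/11033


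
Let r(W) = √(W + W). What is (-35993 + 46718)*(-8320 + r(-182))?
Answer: -89232000 + 21450*I*√91 ≈ -8.9232e+7 + 2.0462e+5*I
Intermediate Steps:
r(W) = √2*√W (r(W) = √(2*W) = √2*√W)
(-35993 + 46718)*(-8320 + r(-182)) = (-35993 + 46718)*(-8320 + √2*√(-182)) = 10725*(-8320 + √2*(I*√182)) = 10725*(-8320 + 2*I*√91) = -89232000 + 21450*I*√91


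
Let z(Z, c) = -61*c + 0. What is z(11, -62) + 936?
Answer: 4718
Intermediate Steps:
z(Z, c) = -61*c
z(11, -62) + 936 = -61*(-62) + 936 = 3782 + 936 = 4718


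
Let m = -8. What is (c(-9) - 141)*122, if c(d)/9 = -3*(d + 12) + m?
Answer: -35868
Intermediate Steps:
c(d) = -396 - 27*d (c(d) = 9*(-3*(d + 12) - 8) = 9*(-3*(12 + d) - 8) = 9*((-36 - 3*d) - 8) = 9*(-44 - 3*d) = -396 - 27*d)
(c(-9) - 141)*122 = ((-396 - 27*(-9)) - 141)*122 = ((-396 + 243) - 141)*122 = (-153 - 141)*122 = -294*122 = -35868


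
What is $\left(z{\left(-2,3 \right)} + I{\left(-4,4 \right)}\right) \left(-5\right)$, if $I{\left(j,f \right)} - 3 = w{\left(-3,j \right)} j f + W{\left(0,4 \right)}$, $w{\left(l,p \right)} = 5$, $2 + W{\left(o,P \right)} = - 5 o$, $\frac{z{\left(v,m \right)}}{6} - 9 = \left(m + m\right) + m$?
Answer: $-145$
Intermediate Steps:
$z{\left(v,m \right)} = 54 + 18 m$ ($z{\left(v,m \right)} = 54 + 6 \left(\left(m + m\right) + m\right) = 54 + 6 \left(2 m + m\right) = 54 + 6 \cdot 3 m = 54 + 18 m$)
$W{\left(o,P \right)} = -2 - 5 o$
$I{\left(j,f \right)} = 1 + 5 f j$ ($I{\left(j,f \right)} = 3 + \left(5 j f - 2\right) = 3 + \left(5 f j + \left(-2 + 0\right)\right) = 3 + \left(5 f j - 2\right) = 3 + \left(-2 + 5 f j\right) = 1 + 5 f j$)
$\left(z{\left(-2,3 \right)} + I{\left(-4,4 \right)}\right) \left(-5\right) = \left(\left(54 + 18 \cdot 3\right) + \left(1 + 5 \cdot 4 \left(-4\right)\right)\right) \left(-5\right) = \left(\left(54 + 54\right) + \left(1 - 80\right)\right) \left(-5\right) = \left(108 - 79\right) \left(-5\right) = 29 \left(-5\right) = -145$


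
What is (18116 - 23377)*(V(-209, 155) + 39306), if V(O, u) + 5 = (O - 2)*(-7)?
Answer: -214533058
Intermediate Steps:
V(O, u) = 9 - 7*O (V(O, u) = -5 + (O - 2)*(-7) = -5 + (-2 + O)*(-7) = -5 + (14 - 7*O) = 9 - 7*O)
(18116 - 23377)*(V(-209, 155) + 39306) = (18116 - 23377)*((9 - 7*(-209)) + 39306) = -5261*((9 + 1463) + 39306) = -5261*(1472 + 39306) = -5261*40778 = -214533058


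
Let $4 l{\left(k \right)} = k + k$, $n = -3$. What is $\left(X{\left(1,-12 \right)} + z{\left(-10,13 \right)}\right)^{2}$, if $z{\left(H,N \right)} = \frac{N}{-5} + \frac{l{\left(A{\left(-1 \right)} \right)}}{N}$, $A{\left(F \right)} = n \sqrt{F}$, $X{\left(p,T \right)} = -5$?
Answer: $\frac{975919}{16900} + \frac{114 i}{65} \approx 57.747 + 1.7538 i$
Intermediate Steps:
$A{\left(F \right)} = - 3 \sqrt{F}$
$l{\left(k \right)} = \frac{k}{2}$ ($l{\left(k \right)} = \frac{k + k}{4} = \frac{2 k}{4} = \frac{k}{2}$)
$z{\left(H,N \right)} = - \frac{N}{5} - \frac{3 i}{2 N}$ ($z{\left(H,N \right)} = \frac{N}{-5} + \frac{\frac{1}{2} \left(- 3 \sqrt{-1}\right)}{N} = N \left(- \frac{1}{5}\right) + \frac{\frac{1}{2} \left(- 3 i\right)}{N} = - \frac{N}{5} + \frac{\left(- \frac{3}{2}\right) i}{N} = - \frac{N}{5} - \frac{3 i}{2 N}$)
$\left(X{\left(1,-12 \right)} + z{\left(-10,13 \right)}\right)^{2} = \left(-5 - \left(\frac{13}{5} + \frac{3 i}{2 \cdot 13}\right)\right)^{2} = \left(-5 - \left(\frac{13}{5} + \frac{3}{2} i \frac{1}{13}\right)\right)^{2} = \left(-5 - \left(\frac{13}{5} + \frac{3 i}{26}\right)\right)^{2} = \left(- \frac{38}{5} - \frac{3 i}{26}\right)^{2}$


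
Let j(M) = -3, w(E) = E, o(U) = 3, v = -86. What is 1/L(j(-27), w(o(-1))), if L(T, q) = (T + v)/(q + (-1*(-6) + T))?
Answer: -6/89 ≈ -0.067416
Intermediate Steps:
L(T, q) = (-86 + T)/(6 + T + q) (L(T, q) = (T - 86)/(q + (-1*(-6) + T)) = (-86 + T)/(q + (6 + T)) = (-86 + T)/(6 + T + q))
1/L(j(-27), w(o(-1))) = 1/((-86 - 3)/(6 - 3 + 3)) = 1/(-89/6) = -6/89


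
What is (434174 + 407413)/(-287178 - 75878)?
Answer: -841587/363056 ≈ -2.3181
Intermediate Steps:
(434174 + 407413)/(-287178 - 75878) = 841587/(-363056) = 841587*(-1/363056) = -841587/363056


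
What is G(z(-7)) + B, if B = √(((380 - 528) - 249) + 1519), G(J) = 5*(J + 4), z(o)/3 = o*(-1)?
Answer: 125 + √1122 ≈ 158.50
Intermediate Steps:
z(o) = -3*o (z(o) = 3*(o*(-1)) = 3*(-o) = -3*o)
G(J) = 20 + 5*J (G(J) = 5*(4 + J) = 20 + 5*J)
B = √1122 (B = √((-148 - 249) + 1519) = √(-397 + 1519) = √1122 ≈ 33.496)
G(z(-7)) + B = (20 + 5*(-3*(-7))) + √1122 = (20 + 5*21) + √1122 = (20 + 105) + √1122 = 125 + √1122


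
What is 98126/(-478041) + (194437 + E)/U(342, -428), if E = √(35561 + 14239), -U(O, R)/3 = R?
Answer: 30940954711/204601548 + 5*√498/642 ≈ 151.40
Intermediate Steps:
U(O, R) = -3*R
E = 10*√498 (E = √49800 = 10*√498 ≈ 223.16)
98126/(-478041) + (194437 + E)/U(342, -428) = 98126/(-478041) + (194437 + 10*√498)/((-3*(-428))) = 98126*(-1/478041) + (194437 + 10*√498)/1284 = -98126/478041 + (194437 + 10*√498)*(1/1284) = -98126/478041 + (194437/1284 + 5*√498/642) = 30940954711/204601548 + 5*√498/642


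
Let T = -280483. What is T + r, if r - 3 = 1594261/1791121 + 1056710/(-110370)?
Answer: -5544869296437494/19768602477 ≈ -2.8049e+5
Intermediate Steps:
r = -112367881103/19768602477 (r = 3 + (1594261/1791121 + 1056710/(-110370)) = 3 + (1594261*(1/1791121) + 1056710*(-1/110370)) = 3 + (1594261/1791121 - 105671/11037) = 3 - 171673688534/19768602477 = -112367881103/19768602477 ≈ -5.6842)
T + r = -280483 - 112367881103/19768602477 = -5544869296437494/19768602477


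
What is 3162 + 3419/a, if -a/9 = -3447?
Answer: 98098145/31023 ≈ 3162.1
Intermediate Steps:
a = 31023 (a = -9*(-3447) = 31023)
3162 + 3419/a = 3162 + 3419/31023 = 98098145/31023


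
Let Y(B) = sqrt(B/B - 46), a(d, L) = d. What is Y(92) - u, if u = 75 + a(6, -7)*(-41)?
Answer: 171 + 3*I*sqrt(5) ≈ 171.0 + 6.7082*I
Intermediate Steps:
Y(B) = 3*I*sqrt(5) (Y(B) = sqrt(1 - 46) = sqrt(-45) = 3*I*sqrt(5))
u = -171 (u = 75 + 6*(-41) = 75 - 246 = -171)
Y(92) - u = 3*I*sqrt(5) - 1*(-171) = 3*I*sqrt(5) + 171 = 171 + 3*I*sqrt(5)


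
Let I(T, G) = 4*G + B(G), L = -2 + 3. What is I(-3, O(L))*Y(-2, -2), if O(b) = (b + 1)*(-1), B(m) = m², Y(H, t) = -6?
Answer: 24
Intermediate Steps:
L = 1
O(b) = -1 - b (O(b) = (1 + b)*(-1) = -1 - b)
I(T, G) = G² + 4*G (I(T, G) = 4*G + G² = G² + 4*G)
I(-3, O(L))*Y(-2, -2) = ((-1 - 1*1)*(4 + (-1 - 1*1)))*(-6) = ((-1 - 1)*(4 + (-1 - 1)))*(-6) = -2*(4 - 2)*(-6) = -2*2*(-6) = -4*(-6) = 24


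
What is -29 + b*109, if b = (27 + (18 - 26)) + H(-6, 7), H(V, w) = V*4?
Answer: -574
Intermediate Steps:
H(V, w) = 4*V
b = -5 (b = (27 + (18 - 26)) + 4*(-6) = (27 - 8) - 24 = 19 - 24 = -5)
-29 + b*109 = -29 - 5*109 = -29 - 545 = -574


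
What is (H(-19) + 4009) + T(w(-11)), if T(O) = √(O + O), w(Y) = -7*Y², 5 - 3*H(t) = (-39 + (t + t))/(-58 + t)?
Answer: 12031/3 + 11*I*√14 ≈ 4010.3 + 41.158*I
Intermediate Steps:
H(t) = 5/3 - (-39 + 2*t)/(3*(-58 + t)) (H(t) = 5/3 - (-39 + (t + t))/(3*(-58 + t)) = 5/3 - (-39 + 2*t)/(3*(-58 + t)))
T(O) = √2*√O (T(O) = √(2*O) = √2*√O)
(H(-19) + 4009) + T(w(-11)) = ((-251/3 - 19)/(-58 - 19) + 4009) + √2*√(-7*(-11)²) = (-308/3/(-77) + 4009) + √2*√(-7*121) = (-1/77*(-308/3) + 4009) + √2*√(-847) = (4/3 + 4009) + √2*(11*I*√7) = 12031/3 + 11*I*√14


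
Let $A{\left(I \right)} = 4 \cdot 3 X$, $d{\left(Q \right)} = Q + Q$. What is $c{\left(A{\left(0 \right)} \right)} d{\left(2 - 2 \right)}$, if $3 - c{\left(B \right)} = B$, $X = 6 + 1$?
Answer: $0$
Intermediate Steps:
$X = 7$
$d{\left(Q \right)} = 2 Q$
$A{\left(I \right)} = 84$ ($A{\left(I \right)} = 4 \cdot 3 \cdot 7 = 12 \cdot 7 = 84$)
$c{\left(B \right)} = 3 - B$
$c{\left(A{\left(0 \right)} \right)} d{\left(2 - 2 \right)} = \left(3 - 84\right) 2 \left(2 - 2\right) = \left(3 - 84\right) 2 \cdot 0 = \left(-81\right) 0 = 0$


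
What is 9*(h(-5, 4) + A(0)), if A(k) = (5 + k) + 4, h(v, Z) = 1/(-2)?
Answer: 153/2 ≈ 76.500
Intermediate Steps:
h(v, Z) = -½
A(k) = 9 + k
9*(h(-5, 4) + A(0)) = 9*(-½ + (9 + 0)) = 9*(-½ + 9) = 9*(17/2) = 153/2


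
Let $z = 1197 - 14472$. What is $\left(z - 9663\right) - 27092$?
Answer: $-50030$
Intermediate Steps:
$z = -13275$ ($z = 1197 - 14472 = -13275$)
$\left(z - 9663\right) - 27092 = \left(-13275 - 9663\right) - 27092 = -22938 - 27092 = -50030$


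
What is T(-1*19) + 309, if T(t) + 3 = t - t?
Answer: 306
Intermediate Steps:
T(t) = -3 (T(t) = -3 + (t - t) = -3 + 0 = -3)
T(-1*19) + 309 = -3 + 309 = 306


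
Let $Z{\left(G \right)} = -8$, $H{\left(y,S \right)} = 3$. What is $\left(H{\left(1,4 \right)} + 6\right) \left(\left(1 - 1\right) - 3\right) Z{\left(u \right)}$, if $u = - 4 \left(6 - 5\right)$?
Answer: $216$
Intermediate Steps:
$u = -4$ ($u = \left(-4\right) 1 = -4$)
$\left(H{\left(1,4 \right)} + 6\right) \left(\left(1 - 1\right) - 3\right) Z{\left(u \right)} = \left(3 + 6\right) \left(\left(1 - 1\right) - 3\right) \left(-8\right) = 9 \left(0 - 3\right) \left(-8\right) = 9 \left(-3\right) \left(-8\right) = \left(-27\right) \left(-8\right) = 216$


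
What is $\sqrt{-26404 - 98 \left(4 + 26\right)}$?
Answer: $4 i \sqrt{1834} \approx 171.3 i$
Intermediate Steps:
$\sqrt{-26404 - 98 \left(4 + 26\right)} = \sqrt{-26404 - 2940} = \sqrt{-29344} = 4 i \sqrt{1834}$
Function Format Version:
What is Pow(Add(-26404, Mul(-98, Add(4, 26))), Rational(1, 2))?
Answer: Mul(4, I, Pow(1834, Rational(1, 2))) ≈ Mul(171.30, I)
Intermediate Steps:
Pow(Add(-26404, Mul(-98, Add(4, 26))), Rational(1, 2)) = Pow(Add(-26404, Mul(-98, 30)), Rational(1, 2)) = Pow(Add(-26404, -2940), Rational(1, 2)) = Pow(-29344, Rational(1, 2)) = Mul(4, I, Pow(1834, Rational(1, 2)))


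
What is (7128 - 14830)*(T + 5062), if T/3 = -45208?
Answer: 1005588524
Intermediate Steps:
T = -135624 (T = 3*(-45208) = -135624)
(7128 - 14830)*(T + 5062) = (7128 - 14830)*(-135624 + 5062) = -7702*(-130562) = 1005588524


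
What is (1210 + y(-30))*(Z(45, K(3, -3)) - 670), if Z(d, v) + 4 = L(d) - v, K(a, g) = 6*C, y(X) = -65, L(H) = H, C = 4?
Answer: -747685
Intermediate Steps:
K(a, g) = 24 (K(a, g) = 6*4 = 24)
Z(d, v) = -4 + d - v (Z(d, v) = -4 + (d - v) = -4 + d - v)
(1210 + y(-30))*(Z(45, K(3, -3)) - 670) = (1210 - 65)*((-4 + 45 - 1*24) - 670) = 1145*((-4 + 45 - 24) - 670) = 1145*(17 - 670) = 1145*(-653) = -747685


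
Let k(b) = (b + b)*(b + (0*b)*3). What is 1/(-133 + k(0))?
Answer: -1/133 ≈ -0.0075188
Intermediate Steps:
k(b) = 2*b² (k(b) = (2*b)*(b + 0*3) = (2*b)*(b + 0) = (2*b)*b = 2*b²)
1/(-133 + k(0)) = 1/(-133 + 2*0²) = 1/(-133 + 2*0) = 1/(-133 + 0) = 1/(-133) = -1/133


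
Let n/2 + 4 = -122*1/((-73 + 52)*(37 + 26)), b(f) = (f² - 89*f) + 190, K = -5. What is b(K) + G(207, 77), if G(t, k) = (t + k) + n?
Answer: 1238572/1323 ≈ 936.18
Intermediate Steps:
b(f) = 190 + f² - 89*f
n = -10340/1323 (n = -8 + 2*(-122*1/((-73 + 52)*(37 + 26))) = -8 + 2*(-122/(63*(-21))) = -8 + 2*(-122/(-1323)) = -8 + 2*(-122*(-1/1323)) = -8 + 2*(122/1323) = -8 + 244/1323 = -10340/1323 ≈ -7.8156)
G(t, k) = -10340/1323 + k + t (G(t, k) = (t + k) - 10340/1323 = (k + t) - 10340/1323 = -10340/1323 + k + t)
b(K) + G(207, 77) = (190 + (-5)² - 89*(-5)) + (-10340/1323 + 77 + 207) = (190 + 25 + 445) + 365392/1323 = 660 + 365392/1323 = 1238572/1323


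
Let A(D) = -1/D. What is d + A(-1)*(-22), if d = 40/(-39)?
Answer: -898/39 ≈ -23.026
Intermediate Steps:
d = -40/39 (d = 40*(-1/39) = -40/39 ≈ -1.0256)
d + A(-1)*(-22) = -40/39 - 1/(-1)*(-22) = -40/39 - 1*(-1)*(-22) = -40/39 + 1*(-22) = -40/39 - 22 = -898/39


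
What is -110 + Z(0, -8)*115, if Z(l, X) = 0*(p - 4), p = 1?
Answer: -110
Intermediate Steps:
Z(l, X) = 0 (Z(l, X) = 0*(1 - 4) = 0*(-3) = 0)
-110 + Z(0, -8)*115 = -110 + 0*115 = -110 + 0 = -110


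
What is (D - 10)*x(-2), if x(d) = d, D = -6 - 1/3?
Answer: 98/3 ≈ 32.667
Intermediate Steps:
D = -19/3 (D = -6 - 1*⅓ = -6 - ⅓ = -19/3 ≈ -6.3333)
(D - 10)*x(-2) = (-19/3 - 10)*(-2) = -49/3*(-2) = 98/3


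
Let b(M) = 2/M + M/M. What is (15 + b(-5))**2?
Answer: 6084/25 ≈ 243.36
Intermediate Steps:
b(M) = 1 + 2/M (b(M) = 2/M + 1 = 1 + 2/M)
(15 + b(-5))**2 = (15 + (2 - 5)/(-5))**2 = (15 - 1/5*(-3))**2 = (15 + 3/5)**2 = (78/5)**2 = 6084/25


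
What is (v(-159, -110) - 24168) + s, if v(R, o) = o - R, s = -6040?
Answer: -30159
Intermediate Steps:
(v(-159, -110) - 24168) + s = ((-110 - 1*(-159)) - 24168) - 6040 = ((-110 + 159) - 24168) - 6040 = (49 - 24168) - 6040 = -24119 - 6040 = -30159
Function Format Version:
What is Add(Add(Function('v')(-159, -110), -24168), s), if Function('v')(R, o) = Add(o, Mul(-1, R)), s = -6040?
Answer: -30159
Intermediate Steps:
Add(Add(Function('v')(-159, -110), -24168), s) = Add(Add(Add(-110, Mul(-1, -159)), -24168), -6040) = Add(Add(Add(-110, 159), -24168), -6040) = Add(Add(49, -24168), -6040) = Add(-24119, -6040) = -30159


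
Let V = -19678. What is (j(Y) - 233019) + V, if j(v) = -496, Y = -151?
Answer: -253193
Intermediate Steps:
(j(Y) - 233019) + V = (-496 - 233019) - 19678 = -233515 - 19678 = -253193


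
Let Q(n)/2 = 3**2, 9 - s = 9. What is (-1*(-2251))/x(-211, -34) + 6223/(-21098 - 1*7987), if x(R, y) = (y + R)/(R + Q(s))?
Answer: 360978572/203595 ≈ 1773.0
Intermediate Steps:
s = 0 (s = 9 - 1*9 = 9 - 9 = 0)
Q(n) = 18 (Q(n) = 2*3**2 = 2*9 = 18)
x(R, y) = (R + y)/(18 + R) (x(R, y) = (y + R)/(R + 18) = (R + y)/(18 + R))
(-1*(-2251))/x(-211, -34) + 6223/(-21098 - 1*7987) = (-1*(-2251))/(((-211 - 34)/(18 - 211))) + 6223/(-21098 - 1*7987) = 2251/((-245/(-193))) + 6223/(-21098 - 7987) = 2251/((-1/193*(-245))) + 6223/(-29085) = 2251/(245/193) + 6223*(-1/29085) = 2251*(193/245) - 889/4155 = 434443/245 - 889/4155 = 360978572/203595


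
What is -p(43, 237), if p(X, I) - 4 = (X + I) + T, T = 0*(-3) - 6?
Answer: -278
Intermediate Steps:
T = -6 (T = 0 - 6 = -6)
p(X, I) = -2 + I + X (p(X, I) = 4 + ((X + I) - 6) = 4 + ((I + X) - 6) = 4 + (-6 + I + X) = -2 + I + X)
-p(43, 237) = -(-2 + 237 + 43) = -1*278 = -278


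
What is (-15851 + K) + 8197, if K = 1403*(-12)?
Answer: -24490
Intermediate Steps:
K = -16836
(-15851 + K) + 8197 = (-15851 - 16836) + 8197 = -32687 + 8197 = -24490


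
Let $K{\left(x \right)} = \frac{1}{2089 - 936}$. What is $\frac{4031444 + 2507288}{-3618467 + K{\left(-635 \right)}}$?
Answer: $- \frac{3769578998}{2086046225} \approx -1.807$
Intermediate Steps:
$K{\left(x \right)} = \frac{1}{1153}$
$\frac{4031444 + 2507288}{-3618467 + K{\left(-635 \right)}} = \frac{4031444 + 2507288}{-3618467 + \frac{1}{1153}} = \frac{6538732}{- \frac{4172092450}{1153}} = 6538732 \left(- \frac{1153}{4172092450}\right) = - \frac{3769578998}{2086046225}$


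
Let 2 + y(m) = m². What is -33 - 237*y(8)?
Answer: -14727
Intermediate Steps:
y(m) = -2 + m²
-33 - 237*y(8) = -33 - 237*(-2 + 8²) = -33 - 237*(-2 + 64) = -33 - 237*62 = -33 - 14694 = -14727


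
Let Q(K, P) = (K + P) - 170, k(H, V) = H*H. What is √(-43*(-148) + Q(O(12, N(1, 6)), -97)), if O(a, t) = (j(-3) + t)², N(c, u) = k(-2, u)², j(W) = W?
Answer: √6266 ≈ 79.158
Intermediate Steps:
k(H, V) = H²
N(c, u) = 16 (N(c, u) = ((-2)²)² = 4² = 16)
O(a, t) = (-3 + t)²
Q(K, P) = -170 + K + P
√(-43*(-148) + Q(O(12, N(1, 6)), -97)) = √(-43*(-148) + (-170 + (-3 + 16)² - 97)) = √(6364 + (-170 + 13² - 97)) = √(6364 + (-170 + 169 - 97)) = √(6364 - 98) = √6266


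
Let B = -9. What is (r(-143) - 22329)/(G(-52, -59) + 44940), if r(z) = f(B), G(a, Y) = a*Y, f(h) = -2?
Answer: -22331/48008 ≈ -0.46515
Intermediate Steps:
G(a, Y) = Y*a
r(z) = -2
(r(-143) - 22329)/(G(-52, -59) + 44940) = (-2 - 22329)/(-59*(-52) + 44940) = -22331/(3068 + 44940) = -22331/48008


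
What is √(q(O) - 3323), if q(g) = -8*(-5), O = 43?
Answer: 7*I*√67 ≈ 57.297*I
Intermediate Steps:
q(g) = 40
√(q(O) - 3323) = √(40 - 3323) = √(-3283) = 7*I*√67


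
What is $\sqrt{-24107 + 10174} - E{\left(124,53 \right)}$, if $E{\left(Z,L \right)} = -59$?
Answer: $59 + i \sqrt{13933} \approx 59.0 + 118.04 i$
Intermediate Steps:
$\sqrt{-24107 + 10174} - E{\left(124,53 \right)} = \sqrt{-24107 + 10174} - -59 = \sqrt{-13933} + 59 = i \sqrt{13933} + 59 = 59 + i \sqrt{13933}$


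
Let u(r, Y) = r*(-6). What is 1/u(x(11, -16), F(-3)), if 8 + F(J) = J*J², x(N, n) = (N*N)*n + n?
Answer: 1/11712 ≈ 8.5382e-5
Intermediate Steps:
x(N, n) = n + n*N² (x(N, n) = N²*n + n = n*N² + n = n + n*N²)
F(J) = -8 + J³ (F(J) = -8 + J*J² = -8 + J³)
u(r, Y) = -6*r
1/u(x(11, -16), F(-3)) = 1/(-(-96)*(1 + 11²)) = 1/(-(-96)*(1 + 121)) = 1/(-(-96)*122) = 1/(-6*(-1952)) = 1/11712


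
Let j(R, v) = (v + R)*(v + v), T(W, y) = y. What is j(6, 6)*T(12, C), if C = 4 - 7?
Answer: -432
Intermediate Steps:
C = -3
j(R, v) = 2*v*(R + v) (j(R, v) = (R + v)*(2*v) = 2*v*(R + v))
j(6, 6)*T(12, C) = (2*6*(6 + 6))*(-3) = (2*6*12)*(-3) = 144*(-3) = -432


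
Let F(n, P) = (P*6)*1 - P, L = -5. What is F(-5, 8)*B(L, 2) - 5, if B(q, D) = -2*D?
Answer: -165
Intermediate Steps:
F(n, P) = 5*P (F(n, P) = (6*P)*1 - P = 6*P - P = 5*P)
F(-5, 8)*B(L, 2) - 5 = (5*8)*(-2*2) - 5 = 40*(-4) - 5 = -160 - 5 = -165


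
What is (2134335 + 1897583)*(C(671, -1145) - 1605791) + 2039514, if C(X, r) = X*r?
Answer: -9572118037434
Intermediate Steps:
(2134335 + 1897583)*(C(671, -1145) - 1605791) + 2039514 = (2134335 + 1897583)*(671*(-1145) - 1605791) + 2039514 = 4031918*(-768295 - 1605791) + 2039514 = 4031918*(-2374086) + 2039514 = -9572120076948 + 2039514 = -9572118037434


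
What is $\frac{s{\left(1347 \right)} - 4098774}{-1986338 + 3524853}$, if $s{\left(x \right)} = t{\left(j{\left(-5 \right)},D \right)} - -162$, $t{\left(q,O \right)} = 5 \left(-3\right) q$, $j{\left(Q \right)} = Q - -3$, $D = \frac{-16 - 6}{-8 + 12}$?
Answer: $- \frac{4098582}{1538515} \approx -2.664$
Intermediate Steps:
$D = - \frac{11}{2}$ ($D = - \frac{22}{4} = \left(-22\right) \frac{1}{4} = - \frac{11}{2} \approx -5.5$)
$j{\left(Q \right)} = 3 + Q$ ($j{\left(Q \right)} = Q + 3 = 3 + Q$)
$t{\left(q,O \right)} = - 15 q$
$s{\left(x \right)} = 192$ ($s{\left(x \right)} = - 15 \left(3 - 5\right) - -162 = \left(-15\right) \left(-2\right) + 162 = 30 + 162 = 192$)
$\frac{s{\left(1347 \right)} - 4098774}{-1986338 + 3524853} = \frac{192 - 4098774}{-1986338 + 3524853} = - \frac{4098582}{1538515}$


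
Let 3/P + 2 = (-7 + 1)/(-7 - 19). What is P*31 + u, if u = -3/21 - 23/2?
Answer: -20675/322 ≈ -64.208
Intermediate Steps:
P = -39/23 (P = 3/(-2 + (-7 + 1)/(-7 - 19)) = 3/(-2 - 6/(-26)) = 3/(-2 - 6*(-1/26)) = 3/(-2 + 3/13) = 3/(-23/13) = 3*(-13/23) = -39/23 ≈ -1.6957)
u = -163/14 (u = -3*1/21 - 23*½ = -⅐ - 23/2 = -163/14 ≈ -11.643)
P*31 + u = -39/23*31 - 163/14 = -1209/23 - 163/14 = -20675/322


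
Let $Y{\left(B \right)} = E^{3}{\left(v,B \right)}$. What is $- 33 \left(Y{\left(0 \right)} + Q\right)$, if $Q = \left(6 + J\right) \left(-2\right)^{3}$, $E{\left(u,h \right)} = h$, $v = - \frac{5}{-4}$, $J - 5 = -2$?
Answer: $2376$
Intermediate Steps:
$J = 3$ ($J = 5 - 2 = 3$)
$v = \frac{5}{4}$ ($v = \left(-5\right) \left(- \frac{1}{4}\right) = \frac{5}{4} \approx 1.25$)
$Y{\left(B \right)} = B^{3}$
$Q = -72$ ($Q = \left(6 + 3\right) \left(-2\right)^{3} = 9 \left(-8\right) = -72$)
$- 33 \left(Y{\left(0 \right)} + Q\right) = - 33 \left(0^{3} - 72\right) = - 33 \left(0 - 72\right) = \left(-33\right) \left(-72\right) = 2376$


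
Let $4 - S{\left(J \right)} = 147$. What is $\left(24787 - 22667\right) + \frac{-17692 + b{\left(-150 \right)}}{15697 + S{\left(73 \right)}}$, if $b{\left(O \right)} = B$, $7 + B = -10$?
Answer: $\frac{32956771}{15554} \approx 2118.9$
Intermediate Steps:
$B = -17$ ($B = -7 - 10 = -17$)
$S{\left(J \right)} = -143$ ($S{\left(J \right)} = 4 - 147 = -143$)
$b{\left(O \right)} = -17$
$\left(24787 - 22667\right) + \frac{-17692 + b{\left(-150 \right)}}{15697 + S{\left(73 \right)}} = \left(24787 - 22667\right) + \frac{-17692 - 17}{15697 - 143} = 2120 - \frac{17709}{15554} = \frac{32956771}{15554}$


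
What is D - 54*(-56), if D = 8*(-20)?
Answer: 2864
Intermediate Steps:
D = -160
D - 54*(-56) = -160 - 54*(-56) = -160 + 3024 = 2864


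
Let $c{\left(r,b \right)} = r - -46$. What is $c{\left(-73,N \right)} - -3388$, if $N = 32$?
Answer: $3361$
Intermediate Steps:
$c{\left(r,b \right)} = 46 + r$ ($c{\left(r,b \right)} = r + 46 = 46 + r$)
$c{\left(-73,N \right)} - -3388 = \left(46 - 73\right) - -3388 = -27 + 3388 = 3361$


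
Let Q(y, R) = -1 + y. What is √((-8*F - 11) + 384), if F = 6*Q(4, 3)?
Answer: √229 ≈ 15.133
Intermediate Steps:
F = 18 (F = 6*(-1 + 4) = 6*3 = 18)
√((-8*F - 11) + 384) = √((-8*18 - 11) + 384) = √((-144 - 11) + 384) = √(-155 + 384) = √229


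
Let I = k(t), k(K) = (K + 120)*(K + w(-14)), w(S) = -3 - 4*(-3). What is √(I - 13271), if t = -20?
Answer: I*√14371 ≈ 119.88*I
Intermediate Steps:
w(S) = 9 (w(S) = -3 + 12 = 9)
k(K) = (9 + K)*(120 + K) (k(K) = (K + 120)*(K + 9) = (120 + K)*(9 + K) = (9 + K)*(120 + K))
I = -1100 (I = 1080 + (-20)² + 129*(-20) = 1080 + 400 - 2580 = -1100)
√(I - 13271) = √(-1100 - 13271) = √(-14371) = I*√14371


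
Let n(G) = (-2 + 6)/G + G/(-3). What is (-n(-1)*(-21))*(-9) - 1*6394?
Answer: -5701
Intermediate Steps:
n(G) = 4/G - G/3 (n(G) = 4/G + G*(-1/3) = 4/G - G/3)
(-n(-1)*(-21))*(-9) - 1*6394 = (-(4/(-1) - 1/3*(-1))*(-21))*(-9) - 1*6394 = (-(4*(-1) + 1/3)*(-21))*(-9) - 6394 = (-(-4 + 1/3)*(-21))*(-9) - 6394 = (-1*(-11/3)*(-21))*(-9) - 6394 = ((11/3)*(-21))*(-9) - 6394 = -77*(-9) - 6394 = 693 - 6394 = -5701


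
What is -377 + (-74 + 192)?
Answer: -259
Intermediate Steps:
-377 + (-74 + 192) = -377 + 118 = -259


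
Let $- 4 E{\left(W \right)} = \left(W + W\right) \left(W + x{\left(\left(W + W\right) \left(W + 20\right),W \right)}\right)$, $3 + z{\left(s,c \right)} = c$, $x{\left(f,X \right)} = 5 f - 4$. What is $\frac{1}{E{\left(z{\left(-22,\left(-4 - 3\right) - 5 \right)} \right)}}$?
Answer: $- \frac{2}{11535} \approx -0.00017339$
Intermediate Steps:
$x{\left(f,X \right)} = -4 + 5 f$
$z{\left(s,c \right)} = -3 + c$
$E{\left(W \right)} = - \frac{W \left(-4 + W + 10 W \left(20 + W\right)\right)}{2}$ ($E{\left(W \right)} = - \frac{\left(W + W\right) \left(W + \left(-4 + 5 \left(W + W\right) \left(W + 20\right)\right)\right)}{4} = - \frac{2 W \left(W + \left(-4 + 5 \cdot 2 W \left(20 + W\right)\right)\right)}{4} = - \frac{2 W \left(W + \left(-4 + 10 W \left(20 + W\right)\right)\right)}{4} = - \frac{2 W \left(-4 + W + 10 W \left(20 + W\right)\right)}{4} = - \frac{W \left(-4 + W + 10 W \left(20 + W\right)\right)}{2}$)
$\frac{1}{E{\left(z{\left(-22,\left(-4 - 3\right) - 5 \right)} \right)}} = \frac{1}{\frac{1}{2} \left(-3 - 12\right) \left(4 - 201 \left(-3 - 12\right) - 10 \left(-3 - 12\right)^{2}\right)} = \frac{1}{\frac{1}{2} \left(-15\right) \left(4 - -3015 - 10 \left(-15\right)^{2}\right)} = \frac{1}{\frac{1}{2} \left(-15\right) \left(4 + 3015 - 2250\right)} = \frac{1}{\frac{1}{2} \left(-15\right) 769} = \frac{1}{- \frac{11535}{2}} = - \frac{2}{11535}$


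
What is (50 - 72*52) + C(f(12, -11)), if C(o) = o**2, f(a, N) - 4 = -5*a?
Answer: -558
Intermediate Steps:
f(a, N) = 4 - 5*a
(50 - 72*52) + C(f(12, -11)) = (50 - 72*52) + (4 - 5*12)**2 = (50 - 3744) + (4 - 60)**2 = -3694 + (-56)**2 = -3694 + 3136 = -558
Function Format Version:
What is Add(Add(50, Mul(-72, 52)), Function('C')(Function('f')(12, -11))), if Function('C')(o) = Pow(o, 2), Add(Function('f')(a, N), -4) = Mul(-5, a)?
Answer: -558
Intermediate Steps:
Function('f')(a, N) = Add(4, Mul(-5, a))
Add(Add(50, Mul(-72, 52)), Function('C')(Function('f')(12, -11))) = Add(Add(50, Mul(-72, 52)), Pow(Add(4, Mul(-5, 12)), 2)) = Add(Add(50, -3744), Pow(Add(4, -60), 2)) = Add(-3694, Pow(-56, 2)) = Add(-3694, 3136) = -558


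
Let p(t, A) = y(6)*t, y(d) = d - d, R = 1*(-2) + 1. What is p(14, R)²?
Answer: 0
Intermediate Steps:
R = -1 (R = -2 + 1 = -1)
y(d) = 0
p(t, A) = 0 (p(t, A) = 0*t = 0)
p(14, R)² = 0² = 0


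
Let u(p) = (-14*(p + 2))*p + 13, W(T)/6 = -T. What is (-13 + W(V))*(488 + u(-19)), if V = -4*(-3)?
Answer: 341785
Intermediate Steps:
V = 12
W(T) = -6*T (W(T) = 6*(-T) = -6*T)
u(p) = 13 + p*(-28 - 14*p) (u(p) = (-14*(2 + p))*p + 13 = (-28 - 14*p)*p + 13 = p*(-28 - 14*p) + 13 = 13 + p*(-28 - 14*p))
(-13 + W(V))*(488 + u(-19)) = (-13 - 6*12)*(488 + (13 - 28*(-19) - 14*(-19)**2)) = (-13 - 72)*(488 + (13 + 532 - 14*361)) = -85*(488 + (13 + 532 - 5054)) = -85*(488 - 4509) = -85*(-4021) = 341785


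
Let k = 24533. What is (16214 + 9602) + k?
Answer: 50349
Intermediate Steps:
(16214 + 9602) + k = (16214 + 9602) + 24533 = 25816 + 24533 = 50349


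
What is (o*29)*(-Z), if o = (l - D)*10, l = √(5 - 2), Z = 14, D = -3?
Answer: -12180 - 4060*√3 ≈ -19212.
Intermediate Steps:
l = √3 ≈ 1.7320
o = 30 + 10*√3 (o = (√3 - 1*(-3))*10 = (√3 + 3)*10 = (3 + √3)*10 = 30 + 10*√3 ≈ 47.320)
(o*29)*(-Z) = ((30 + 10*√3)*29)*(-1*14) = (870 + 290*√3)*(-14) = -12180 - 4060*√3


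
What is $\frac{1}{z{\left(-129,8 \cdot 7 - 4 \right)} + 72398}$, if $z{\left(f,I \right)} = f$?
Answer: $\frac{1}{72269} \approx 1.3837 \cdot 10^{-5}$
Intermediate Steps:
$\frac{1}{z{\left(-129,8 \cdot 7 - 4 \right)} + 72398} = \frac{1}{-129 + 72398} = \frac{1}{72269}$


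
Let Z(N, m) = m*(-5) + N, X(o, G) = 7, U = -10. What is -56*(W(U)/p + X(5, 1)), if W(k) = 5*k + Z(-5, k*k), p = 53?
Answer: 10304/53 ≈ 194.42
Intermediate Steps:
Z(N, m) = N - 5*m (Z(N, m) = -5*m + N = N - 5*m)
W(k) = -5 - 5*k² + 5*k (W(k) = 5*k + (-5 - 5*k*k) = 5*k + (-5 - 5*k²) = -5 - 5*k² + 5*k)
-56*(W(U)/p + X(5, 1)) = -56*((-5 - 5*(-10)² + 5*(-10))/53 + 7) = -56*((-5 - 5*100 - 50)*(1/53) + 7) = -56*((-5 - 500 - 50)*(1/53) + 7) = -56*(-555*1/53 + 7) = -56*(-555/53 + 7) = -56*(-184/53) = 10304/53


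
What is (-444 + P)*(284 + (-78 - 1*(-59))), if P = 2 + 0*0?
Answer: -117130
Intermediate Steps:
P = 2 (P = 2 + 0 = 2)
(-444 + P)*(284 + (-78 - 1*(-59))) = (-444 + 2)*(284 + (-78 - 1*(-59))) = -442*(284 + (-78 + 59)) = -442*(284 - 19) = -442*265 = -117130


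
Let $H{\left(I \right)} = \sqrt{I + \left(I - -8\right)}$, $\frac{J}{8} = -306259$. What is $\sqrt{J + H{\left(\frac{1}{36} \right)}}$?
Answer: $\frac{\sqrt{-88202592 + 6 \sqrt{290}}}{6} \approx 1565.3 i$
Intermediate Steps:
$J = -2450072$ ($J = 8 \left(-306259\right) = -2450072$)
$H{\left(I \right)} = \sqrt{8 + 2 I}$ ($H{\left(I \right)} = \sqrt{I + \left(I + 8\right)} = \sqrt{I + \left(8 + I\right)} = \sqrt{8 + 2 I}$)
$\sqrt{J + H{\left(\frac{1}{36} \right)}} = \sqrt{-2450072 + \sqrt{8 + \frac{2}{36}}} = \sqrt{-2450072 + \sqrt{8 + 2 \cdot \frac{1}{36}}} = \sqrt{-2450072 + \sqrt{8 + \frac{1}{18}}} = \sqrt{-2450072 + \sqrt{\frac{145}{18}}} = \sqrt{-2450072 + \frac{\sqrt{290}}{6}}$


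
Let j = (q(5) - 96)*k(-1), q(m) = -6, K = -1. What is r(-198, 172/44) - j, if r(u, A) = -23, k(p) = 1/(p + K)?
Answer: -74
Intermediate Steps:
k(p) = 1/(-1 + p) (k(p) = 1/(p - 1) = 1/(-1 + p))
j = 51 (j = (-6 - 96)/(-1 - 1) = -102/(-2) = -102*(-1/2) = 51)
r(-198, 172/44) - j = -23 - 1*51 = -23 - 51 = -74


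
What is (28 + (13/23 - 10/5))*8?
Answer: 4888/23 ≈ 212.52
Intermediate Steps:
(28 + (13/23 - 10/5))*8 = (28 + (13*(1/23) - 10*⅕))*8 = (28 + (13/23 - 2))*8 = (28 - 33/23)*8 = (611/23)*8 = 4888/23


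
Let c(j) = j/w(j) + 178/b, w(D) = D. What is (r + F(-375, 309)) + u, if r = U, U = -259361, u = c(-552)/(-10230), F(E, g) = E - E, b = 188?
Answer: -83135575001/320540 ≈ -2.5936e+5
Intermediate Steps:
F(E, g) = 0
c(j) = 183/94 (c(j) = j/j + 178/188 = 1 + 178*(1/188) = 1 + 89/94 = 183/94)
u = -61/320540 (u = (183/94)/(-10230) = (183/94)*(-1/10230) = -61/320540 ≈ -0.00019030)
r = -259361
(r + F(-375, 309)) + u = (-259361 + 0) - 61/320540 = -259361 - 61/320540 = -83135575001/320540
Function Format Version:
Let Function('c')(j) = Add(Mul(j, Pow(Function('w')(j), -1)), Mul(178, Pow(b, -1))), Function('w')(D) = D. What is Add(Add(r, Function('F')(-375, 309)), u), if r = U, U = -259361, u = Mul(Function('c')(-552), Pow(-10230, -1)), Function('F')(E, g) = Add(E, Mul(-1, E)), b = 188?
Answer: Rational(-83135575001, 320540) ≈ -2.5936e+5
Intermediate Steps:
Function('F')(E, g) = 0
Function('c')(j) = Rational(183, 94) (Function('c')(j) = Add(Mul(j, Pow(j, -1)), Mul(178, Pow(188, -1))) = Add(1, Mul(178, Rational(1, 188))) = Add(1, Rational(89, 94)) = Rational(183, 94))
u = Rational(-61, 320540) (u = Mul(Rational(183, 94), Pow(-10230, -1)) = Mul(Rational(183, 94), Rational(-1, 10230)) = Rational(-61, 320540) ≈ -0.00019030)
r = -259361
Add(Add(r, Function('F')(-375, 309)), u) = Add(Add(-259361, 0), Rational(-61, 320540)) = Add(-259361, Rational(-61, 320540)) = Rational(-83135575001, 320540)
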